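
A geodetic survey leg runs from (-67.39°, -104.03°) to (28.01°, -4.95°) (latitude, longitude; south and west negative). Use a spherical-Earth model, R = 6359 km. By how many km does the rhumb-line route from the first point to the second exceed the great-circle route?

441 km

Great circle: cos σ = sin φ₁ sin φ₂ + cos φ₁ cos φ₂ cos Δλ,  σ = 2.0796 rad → d_gc = 13223.9 km
Rhumb line: Δψ = +2.1195, q = Δφ/Δψ = 0.7856, d_rh = R√(Δφ²+q²Δλ²) = 13665.1 km
Excess = 13665.1 − 13223.9 = 441.2 ≈ 441 km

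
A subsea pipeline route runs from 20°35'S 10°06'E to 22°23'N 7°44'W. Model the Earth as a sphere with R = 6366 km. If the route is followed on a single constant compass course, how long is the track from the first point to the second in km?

5151 km

Δψ = ln[tan(π/4+φ₂/2)/tan(π/4+φ₁/2)] = +0.7682;  Δφ = +0.7499 rad,  Δλ = -0.3113 rad
q = Δφ/Δψ = 0.9762
d = R·√(Δφ² + q²Δλ²) = 6366·0.80912 = 5151 km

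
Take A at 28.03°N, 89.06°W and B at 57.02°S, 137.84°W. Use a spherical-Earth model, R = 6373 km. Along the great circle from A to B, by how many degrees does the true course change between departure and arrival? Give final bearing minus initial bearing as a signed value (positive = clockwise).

+17.5°

At departure: θ₁ = atan2(sin Δλ cos φ₂, cos φ₁ sin φ₂ − sin φ₁ cos φ₂ cos Δλ) = 204.25°
At arrival: θ₂ = atan2(sin Δλ cos φ₁, −cos φ₂ sin φ₁ + sin φ₂ cos φ₁ cos Δλ) = 221.76°
Δθ = θ₂ − θ₁ = +17.5°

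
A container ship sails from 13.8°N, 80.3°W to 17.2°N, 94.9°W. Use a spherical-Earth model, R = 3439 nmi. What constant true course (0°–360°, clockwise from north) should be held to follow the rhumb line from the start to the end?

Δψ = ln[tan(π/4+φ₂/2)/tan(π/4+φ₁/2)] = +0.0616
Δλ = -0.2548 rad (taken the short way round)
course = atan2(Δλ, Δψ) = 283.59°

283.6°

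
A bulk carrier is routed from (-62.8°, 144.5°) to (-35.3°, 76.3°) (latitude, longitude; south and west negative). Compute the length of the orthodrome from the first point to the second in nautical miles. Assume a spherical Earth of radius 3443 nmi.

cos σ = sin φ₁ sin φ₂ + cos φ₁ cos φ₂ cos Δλ
      = sin(-62.80°)sin(-35.30°) + cos(-62.80°)cos(-35.30°)cos(-68.20°) = 0.6525
σ = 49.270° → d = Rσ = 3443·0.85992 = 2961 nmi

2961 nmi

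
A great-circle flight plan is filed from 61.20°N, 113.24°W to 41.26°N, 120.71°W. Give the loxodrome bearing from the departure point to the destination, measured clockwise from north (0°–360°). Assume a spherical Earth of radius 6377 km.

192.9°

Δψ = ln[tan(π/4+φ₂/2)/tan(π/4+φ₁/2)] = -0.5677
Δλ = -0.1304 rad (taken the short way round)
course = atan2(Δλ, Δψ) = 192.93°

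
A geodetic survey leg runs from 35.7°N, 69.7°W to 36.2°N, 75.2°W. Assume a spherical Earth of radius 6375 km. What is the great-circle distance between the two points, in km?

498 km

cos σ = sin φ₁ sin φ₂ + cos φ₁ cos φ₂ cos Δλ
      = sin(35.70°)sin(36.20°) + cos(35.70°)cos(36.20°)cos(-5.50°) = 0.9969
σ = 4.480° → d = Rσ = 6375·0.07819 = 498 km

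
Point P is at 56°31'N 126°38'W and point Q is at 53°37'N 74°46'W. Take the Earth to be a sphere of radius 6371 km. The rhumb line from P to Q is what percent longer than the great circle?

2.4%

Great circle: σ = 0.5084 rad → d_gc = Rσ = 3238.8 km
Rhumb: Δφ = -0.0506, Δλ = +0.9052, Δψ = -0.0884, q = Δφ/Δψ = 0.5723 → d_rh = R√(Δφ²+q²Δλ²) = 3316.4 km
Excess = (3316.4 − 3238.8) / 3238.8 = 77.6 / 3238.8 = 2.40% ≈ 2.4%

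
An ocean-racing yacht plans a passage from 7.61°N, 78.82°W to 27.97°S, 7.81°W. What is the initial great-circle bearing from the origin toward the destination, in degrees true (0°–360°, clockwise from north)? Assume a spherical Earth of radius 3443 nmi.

N = sin Δλ·cos φ₂ = +0.8351;  D = cos φ₁ sin φ₂ − sin φ₁ cos φ₂ cos Δλ = -0.5029
initial course = atan2(N, D) = 121.06°

121.1°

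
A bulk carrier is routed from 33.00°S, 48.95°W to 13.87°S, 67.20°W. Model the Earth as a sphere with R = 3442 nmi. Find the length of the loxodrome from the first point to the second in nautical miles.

Δψ = ln[tan(π/4+φ₂/2)/tan(π/4+φ₁/2)] = +0.3663;  Δφ = +0.3339 rad,  Δλ = -0.3185 rad
q = Δφ/Δψ = 0.9116
d = R·√(Δφ² + q²Δλ²) = 3442·0.44248 = 1523 nmi

1523 nmi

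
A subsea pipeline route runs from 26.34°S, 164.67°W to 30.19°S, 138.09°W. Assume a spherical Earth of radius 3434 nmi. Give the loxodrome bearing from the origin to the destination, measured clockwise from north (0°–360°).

99.3°

Δψ = ln[tan(π/4+φ₂/2)/tan(π/4+φ₁/2)] = -0.0763
Δλ = +0.4639 rad (taken the short way round)
course = atan2(Δλ, Δψ) = 99.34°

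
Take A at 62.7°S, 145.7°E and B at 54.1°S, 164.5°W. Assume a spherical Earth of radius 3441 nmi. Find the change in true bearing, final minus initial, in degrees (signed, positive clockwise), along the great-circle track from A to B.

At departure: θ₁ = atan2(sin Δλ cos φ₂, cos φ₁ sin φ₂ − sin φ₁ cos φ₂ cos Δλ) = 94.49°
At arrival: θ₂ = atan2(sin Δλ cos φ₁, −cos φ₂ sin φ₁ + sin φ₂ cos φ₁ cos Δλ) = 51.24°
Δθ = θ₂ − θ₁ = -43.3°

-43.3°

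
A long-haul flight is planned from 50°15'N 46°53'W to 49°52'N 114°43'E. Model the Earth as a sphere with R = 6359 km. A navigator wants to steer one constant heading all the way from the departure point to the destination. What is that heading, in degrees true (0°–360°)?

90.2°

Meridional parts: M(φ₁)=+1.0175, M(φ₂)=+1.0071 → ΔM = -0.0104;  Δλ = +2.8205 rad
tan C = Δλ / ΔM = -270.6460 → C = 90.21°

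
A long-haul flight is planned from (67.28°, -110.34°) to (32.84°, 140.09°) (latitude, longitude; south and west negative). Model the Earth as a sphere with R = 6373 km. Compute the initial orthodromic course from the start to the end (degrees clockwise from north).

N = sin Δλ·cos φ₂ = -0.7917;  D = cos φ₁ sin φ₂ − sin φ₁ cos φ₂ cos Δλ = +0.4690
initial course = atan2(N, D) = 300.65°

300.6°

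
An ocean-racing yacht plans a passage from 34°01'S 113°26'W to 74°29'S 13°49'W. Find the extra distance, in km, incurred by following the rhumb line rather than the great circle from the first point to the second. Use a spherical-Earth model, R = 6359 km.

641 km

Great circle: cos σ = sin φ₁ sin φ₂ + cos φ₁ cos φ₂ cos Δλ,  σ = 1.0449 rad → d_gc = 6644.4 km
Rhumb line: Δψ = -1.3613, q = Δφ/Δψ = 0.5188, d_rh = R√(Δφ²+q²Δλ²) = 7285.2 km
Excess = 7285.2 − 6644.4 = 640.8 ≈ 641 km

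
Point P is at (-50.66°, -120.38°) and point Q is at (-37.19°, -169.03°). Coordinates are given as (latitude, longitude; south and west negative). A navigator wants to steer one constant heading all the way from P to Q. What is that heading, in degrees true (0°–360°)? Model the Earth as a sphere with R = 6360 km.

291.2°

Meridional parts: M(φ₁)=-1.0287, M(φ₂)=-0.7001 → ΔM = +0.3286;  Δλ = -0.8491 rad
tan C = Δλ / ΔM = -2.5841 → C = 291.16°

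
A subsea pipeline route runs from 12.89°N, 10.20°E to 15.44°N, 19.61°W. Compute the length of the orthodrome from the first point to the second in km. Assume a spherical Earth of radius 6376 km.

Haversine: a = sin²(Δφ/2)+cos φ₁ cos φ₂ sin²(Δλ/2) = 0.06266;  σ = 2·atan2(√a,√(1−a))
σ = 28.993° → d = Rσ = 6376·0.50602 = 3226 km

3226 km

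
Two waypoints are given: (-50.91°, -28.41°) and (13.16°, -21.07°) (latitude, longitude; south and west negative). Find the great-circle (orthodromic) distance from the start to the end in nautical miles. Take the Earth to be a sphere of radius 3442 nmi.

3868 nmi

cos σ = sin φ₁ sin φ₂ + cos φ₁ cos φ₂ cos Δλ
      = sin(-50.91°)sin(13.16°) + cos(-50.91°)cos(13.16°)cos(7.34°) = 0.4322
σ = 64.390° → d = Rσ = 3442·1.12382 = 3868 nmi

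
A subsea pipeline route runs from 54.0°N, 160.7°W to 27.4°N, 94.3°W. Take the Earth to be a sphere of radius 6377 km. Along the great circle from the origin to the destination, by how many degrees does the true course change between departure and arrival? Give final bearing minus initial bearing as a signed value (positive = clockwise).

+47.4°

At departure: θ₁ = atan2(sin Δλ cos φ₂, cos φ₁ sin φ₂ − sin φ₁ cos φ₂ cos Δλ) = 91.20°
At arrival: θ₂ = atan2(sin Δλ cos φ₁, −cos φ₂ sin φ₁ + sin φ₂ cos φ₁ cos Δλ) = 138.55°
Δθ = θ₂ − θ₁ = +47.4°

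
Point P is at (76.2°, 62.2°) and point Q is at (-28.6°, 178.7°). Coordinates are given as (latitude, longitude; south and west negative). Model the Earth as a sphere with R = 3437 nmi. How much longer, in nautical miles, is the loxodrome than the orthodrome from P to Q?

508 nmi

Great circle: cos σ = sin φ₁ sin φ₂ + cos φ₁ cos φ₂ cos Δλ,  σ = 2.1632 rad → d_gc = 7434.8 nmi
Rhumb line: Δψ = -2.6331, q = Δφ/Δψ = 0.6946, d_rh = R√(Δφ²+q²Δλ²) = 7942.8 nmi
Excess = 7942.8 − 7434.8 = 508.0 ≈ 508 nmi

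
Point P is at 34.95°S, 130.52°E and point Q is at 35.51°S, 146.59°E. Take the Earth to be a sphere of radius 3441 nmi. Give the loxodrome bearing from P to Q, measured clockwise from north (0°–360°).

92.4°

Meridional parts: M(φ₁)=-0.6518, M(φ₂)=-0.6637 → ΔM = -0.0120;  Δλ = +0.2805 rad
tan C = Δλ / ΔM = -23.4403 → C = 92.44°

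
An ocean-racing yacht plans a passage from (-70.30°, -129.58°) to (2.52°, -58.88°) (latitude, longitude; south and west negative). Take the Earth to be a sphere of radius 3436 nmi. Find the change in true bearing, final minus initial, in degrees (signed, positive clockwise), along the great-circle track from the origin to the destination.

At departure: θ₁ = atan2(sin Δλ cos φ₂, cos φ₁ sin φ₂ − sin φ₁ cos φ₂ cos Δλ) = 70.94°
At arrival: θ₂ = atan2(sin Δλ cos φ₁, −cos φ₂ sin φ₁ + sin φ₂ cos φ₁ cos Δλ) = 18.60°
Δθ = θ₂ − θ₁ = -52.3°

-52.3°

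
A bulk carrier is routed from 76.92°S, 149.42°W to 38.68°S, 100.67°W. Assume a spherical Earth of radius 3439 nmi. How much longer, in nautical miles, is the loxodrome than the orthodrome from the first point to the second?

Great circle: cos σ = sin φ₁ sin φ₂ + cos φ₁ cos φ₂ cos Δλ,  σ = 0.7594 rad → d_gc = 2611.6 nmi
Rhumb line: Δψ = +1.4328, q = Δφ/Δψ = 0.4658, d_rh = R√(Δφ²+q²Δλ²) = 2669.4 nmi
Excess = 2669.4 − 2611.6 = 57.8 ≈ 58 nmi

58 nmi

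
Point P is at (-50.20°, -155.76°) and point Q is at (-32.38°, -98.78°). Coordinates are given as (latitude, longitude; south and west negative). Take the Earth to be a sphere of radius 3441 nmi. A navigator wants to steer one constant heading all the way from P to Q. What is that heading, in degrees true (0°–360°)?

67.2°

Meridional parts: M(φ₁)=-1.0161, M(φ₂)=-0.5979 → ΔM = +0.4183;  Δλ = +0.9945 rad
tan C = Δλ / ΔM = +2.3777 → C = 67.19°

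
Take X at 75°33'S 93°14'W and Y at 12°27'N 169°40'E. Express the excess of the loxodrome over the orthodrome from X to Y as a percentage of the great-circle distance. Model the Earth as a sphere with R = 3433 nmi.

5.5%

Great circle: σ = 1.8120 rad → d_gc = Rσ = 6220.6 nmi
Rhumb: Δφ = +1.5359, Δλ = -1.6947, Δψ = +2.2844, q = Δφ/Δψ = 0.6723 → d_rh = R√(Δφ²+q²Δλ²) = 6565.3 nmi
Excess = (6565.3 − 6220.6) / 6220.6 = 344.7 / 6220.6 = 5.54% ≈ 5.5%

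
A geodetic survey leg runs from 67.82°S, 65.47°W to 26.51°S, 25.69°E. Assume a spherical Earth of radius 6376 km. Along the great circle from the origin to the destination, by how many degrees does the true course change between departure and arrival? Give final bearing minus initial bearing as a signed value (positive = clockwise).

-77.3°

At departure: θ₁ = atan2(sin Δλ cos φ₂, cos φ₁ sin φ₂ − sin φ₁ cos φ₂ cos Δλ) = 101.70°
At arrival: θ₂ = atan2(sin Δλ cos φ₁, −cos φ₂ sin φ₁ + sin φ₂ cos φ₁ cos Δλ) = 24.40°
Δθ = θ₂ − θ₁ = -77.3°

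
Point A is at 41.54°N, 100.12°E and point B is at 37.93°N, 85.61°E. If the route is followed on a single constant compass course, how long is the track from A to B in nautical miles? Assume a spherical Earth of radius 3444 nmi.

705 nmi

Rhumb course C = atan2(Δλ, Δψ) with Δψ = ln[tan(π/4+φ₂/2)/tan(π/4+φ₁/2)] = -0.0820, Δλ = -0.2532 → C = 252.07°
d = R·|Δφ| / |cos C| = 3444·0.06301 / 0.30793 = 705 nmi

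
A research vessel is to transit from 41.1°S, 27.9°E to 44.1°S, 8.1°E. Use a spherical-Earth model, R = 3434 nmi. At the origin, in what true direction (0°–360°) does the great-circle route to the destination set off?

N = sin Δλ·cos φ₂ = -0.2433;  D = cos φ₁ sin φ₂ − sin φ₁ cos φ₂ cos Δλ = -0.0802
initial course = atan2(N, D) = 251.74°

251.7°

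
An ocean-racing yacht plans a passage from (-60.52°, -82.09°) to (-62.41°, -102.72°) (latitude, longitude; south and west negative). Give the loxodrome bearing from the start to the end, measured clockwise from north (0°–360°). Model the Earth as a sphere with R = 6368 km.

259.1°

Δψ = ln[tan(π/4+φ₂/2)/tan(π/4+φ₁/2)] = -0.0691
Δλ = -0.3601 rad (taken the short way round)
course = atan2(Δλ, Δψ) = 259.14°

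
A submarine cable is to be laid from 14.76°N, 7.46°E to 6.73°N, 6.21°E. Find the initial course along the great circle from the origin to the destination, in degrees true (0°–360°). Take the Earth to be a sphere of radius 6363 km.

N = sin Δλ·cos φ₂ = -0.0217;  D = cos φ₁ sin φ₂ − sin φ₁ cos φ₂ cos Δλ = -0.1396
initial course = atan2(N, D) = 188.82°

188.8°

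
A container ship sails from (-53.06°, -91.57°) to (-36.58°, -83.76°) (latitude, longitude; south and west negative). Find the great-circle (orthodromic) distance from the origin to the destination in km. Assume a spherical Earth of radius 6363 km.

1928 km

cos σ = sin φ₁ sin φ₂ + cos φ₁ cos φ₂ cos Δλ
      = sin(-53.06°)sin(-36.58°) + cos(-53.06°)cos(-36.58°)cos(7.81°) = 0.9544
σ = 17.361° → d = Rσ = 6363·0.30301 = 1928 km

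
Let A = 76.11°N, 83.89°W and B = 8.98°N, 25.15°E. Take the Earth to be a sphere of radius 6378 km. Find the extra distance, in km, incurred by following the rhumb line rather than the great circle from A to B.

902 km

Great circle: cos σ = sin φ₁ sin φ₂ + cos φ₁ cos φ₂ cos Δλ,  σ = 1.4966 rad → d_gc = 9545.0 km
Rhumb line: Δψ = -1.9479, q = Δφ/Δψ = 0.6015, d_rh = R√(Δφ²+q²Δλ²) = 10447.2 km
Excess = 10447.2 − 9545.0 = 902.2 ≈ 902 km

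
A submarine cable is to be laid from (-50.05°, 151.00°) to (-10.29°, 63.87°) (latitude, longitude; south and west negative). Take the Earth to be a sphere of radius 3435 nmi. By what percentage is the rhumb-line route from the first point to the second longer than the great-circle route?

Great circle: σ = 1.4014 rad → d_gc = Rσ = 4813.9 nmi
Rhumb: Δφ = +0.6939, Δλ = -1.5207, Δψ = +0.8315, q = Δφ/Δψ = 0.8346 → d_rh = R√(Δφ²+q²Δλ²) = 4968.7 nmi
Excess = (4968.7 − 4813.9) / 4813.9 = 154.8 / 4813.9 = 3.22% ≈ 3.2%

3.2%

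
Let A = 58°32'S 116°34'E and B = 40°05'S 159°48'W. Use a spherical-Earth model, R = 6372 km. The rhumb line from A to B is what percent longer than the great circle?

Great circle: σ = 0.9354 rad → d_gc = Rσ = 5960.3 km
Rhumb: Δφ = +0.3220, Δλ = +1.4597, Δψ = +0.5020, q = Δφ/Δψ = 0.6414 → d_rh = R√(Δφ²+q²Δλ²) = 6308.7 km
Excess = (6308.7 − 5960.3) / 5960.3 = 348.4 / 5960.3 = 5.845% ≈ 5.8%

5.8%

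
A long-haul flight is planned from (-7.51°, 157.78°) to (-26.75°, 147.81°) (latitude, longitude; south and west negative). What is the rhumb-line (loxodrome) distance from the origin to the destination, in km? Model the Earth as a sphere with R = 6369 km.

Δψ = ln[tan(π/4+φ₂/2)/tan(π/4+φ₁/2)] = -0.3534;  Δφ = -0.3358 rad,  Δλ = -0.1740 rad
q = Δφ/Δψ = 0.9503
d = R·√(Δφ² + q²Δλ²) = 6369·0.37431 = 2384 km

2384 km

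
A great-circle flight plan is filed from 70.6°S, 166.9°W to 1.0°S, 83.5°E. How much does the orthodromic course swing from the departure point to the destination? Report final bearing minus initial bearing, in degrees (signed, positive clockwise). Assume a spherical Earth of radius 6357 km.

+90.6°

At departure: θ₁ = atan2(sin Δλ cos φ₂, cos φ₁ sin φ₂ − sin φ₁ cos φ₂ cos Δλ) = 251.12°
At arrival: θ₂ = atan2(sin Δλ cos φ₁, −cos φ₂ sin φ₁ + sin φ₂ cos φ₁ cos Δλ) = 341.68°
Δθ = θ₂ − θ₁ = +90.6°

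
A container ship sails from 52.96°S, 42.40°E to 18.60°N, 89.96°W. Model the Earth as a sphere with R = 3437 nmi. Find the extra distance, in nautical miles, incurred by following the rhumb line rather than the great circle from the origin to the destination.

Great circle: cos σ = sin φ₁ sin φ₂ + cos φ₁ cos φ₂ cos Δλ,  σ = 2.2643 rad → d_gc = 7782.6 nmi
Rhumb line: Δψ = +1.4242, q = Δφ/Δψ = 0.8770, d_rh = R√(Δφ²+q²Δλ²) = 8180.0 nmi
Excess = 8180.0 − 7782.6 = 397.4 ≈ 397 nmi

397 nmi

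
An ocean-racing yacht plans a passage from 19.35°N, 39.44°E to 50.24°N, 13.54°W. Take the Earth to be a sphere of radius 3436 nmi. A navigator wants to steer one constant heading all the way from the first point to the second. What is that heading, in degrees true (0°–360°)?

Δψ = ln[tan(π/4+φ₂/2)/tan(π/4+φ₁/2)] = +0.6729
Δλ = -0.9247 rad (taken the short way round)
course = atan2(Δλ, Δψ) = 306.04°

306.0°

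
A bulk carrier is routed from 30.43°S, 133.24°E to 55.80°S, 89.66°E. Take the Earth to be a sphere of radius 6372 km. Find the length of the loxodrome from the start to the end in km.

Δψ = ln[tan(π/4+φ₂/2)/tan(π/4+φ₁/2)] = -0.6208;  Δφ = -0.4428 rad,  Δλ = -0.7606 rad
q = Δφ/Δψ = 0.7132
d = R·√(Δφ² + q²Δλ²) = 6372·0.70025 = 4462 km

4462 km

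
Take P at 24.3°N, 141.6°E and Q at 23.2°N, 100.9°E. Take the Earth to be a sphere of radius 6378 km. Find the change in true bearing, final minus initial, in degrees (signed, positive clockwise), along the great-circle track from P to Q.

Initial bearing θ₁ = atan2(sin Δλ cos φ₂, cos φ₁ sin φ₂ − sin φ₁ cos φ₂ cos Δλ) = 276.88°
Final bearing θ₂ = (initial bearing from the destination back to the start) + 180° = 259.88°
Δθ = θ₂ − θ₁ = -17.0°

-17.0°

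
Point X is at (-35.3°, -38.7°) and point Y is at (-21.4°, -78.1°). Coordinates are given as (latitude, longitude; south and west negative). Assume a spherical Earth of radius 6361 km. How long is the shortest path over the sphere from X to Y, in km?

4114 km

Haversine: a = sin²(Δφ/2)+cos φ₁ cos φ₂ sin²(Δλ/2) = 0.10099;  σ = 2·atan2(√a,√(1−a))
σ = 37.058° → d = Rσ = 6361·0.64679 = 4114 km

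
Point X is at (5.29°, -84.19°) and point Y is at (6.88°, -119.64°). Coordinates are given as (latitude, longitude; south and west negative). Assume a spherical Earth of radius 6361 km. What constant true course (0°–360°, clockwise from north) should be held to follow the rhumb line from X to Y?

272.6°

Meridional parts: M(φ₁)=+0.0925, M(φ₂)=+0.1204 → ΔM = +0.0279;  Δλ = -0.6187 rad
tan C = Δλ / ΔM = -22.1693 → C = 272.58°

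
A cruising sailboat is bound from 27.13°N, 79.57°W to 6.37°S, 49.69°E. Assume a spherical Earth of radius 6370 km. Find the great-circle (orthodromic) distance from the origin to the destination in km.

14188 km

cos σ = sin φ₁ sin φ₂ + cos φ₁ cos φ₂ cos Δλ
      = sin(27.13°)sin(-6.37°) + cos(27.13°)cos(-6.37°)cos(129.26°) = -0.6103
σ = 127.613° → d = Rσ = 6370·2.22727 = 14188 km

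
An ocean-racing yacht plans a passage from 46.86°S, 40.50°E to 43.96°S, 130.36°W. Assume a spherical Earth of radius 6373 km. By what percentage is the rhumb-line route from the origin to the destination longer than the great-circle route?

Great circle: σ = 1.5502 rad → d_gc = Rσ = 9879.6 km
Rhumb: Δφ = +0.0506, Δλ = -2.9821, Δψ = +0.0721, q = Δφ/Δψ = 0.7018 → d_rh = R√(Δφ²+q²Δλ²) = 13341.4 km
Excess = (13341.4 − 9879.6) / 9879.6 = 3461.8 / 9879.6 = 35.04% ≈ 35.0%

35.0%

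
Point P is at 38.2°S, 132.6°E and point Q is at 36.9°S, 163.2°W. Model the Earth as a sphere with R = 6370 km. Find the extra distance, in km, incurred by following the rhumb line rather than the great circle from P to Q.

118 km

Great circle: cos σ = sin φ₁ sin φ₂ + cos φ₁ cos φ₂ cos Δλ,  σ = 0.8700 rad → d_gc = 5542.0 km
Rhumb line: Δψ = +0.0286, q = Δφ/Δψ = 0.7928, d_rh = R√(Δφ²+q²Δλ²) = 5660.4 km
Excess = 5660.4 − 5542.0 = 118.4 ≈ 118 km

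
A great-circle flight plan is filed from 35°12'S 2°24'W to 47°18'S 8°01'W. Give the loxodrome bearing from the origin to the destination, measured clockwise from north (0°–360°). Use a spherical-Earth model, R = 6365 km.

Δψ = ln[tan(π/4+φ₂/2)/tan(π/4+φ₁/2)] = -0.2822
Δλ = -0.0980 rad (taken the short way round)
course = atan2(Δλ, Δψ) = 199.15°

199.2°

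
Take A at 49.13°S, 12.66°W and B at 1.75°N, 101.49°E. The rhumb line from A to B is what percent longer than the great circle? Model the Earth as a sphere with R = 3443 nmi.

Great circle: σ = 1.8657 rad → d_gc = Rσ = 6423.7 nmi
Rhumb: Δφ = +0.8880, Δλ = +1.9923, Δψ = +1.0178, q = Δφ/Δψ = 0.8725 → d_rh = R√(Δφ²+q²Δλ²) = 6720.5 nmi
Excess = (6720.5 − 6423.7) / 6423.7 = 296.8 / 6423.7 = 4.62% ≈ 4.6%

4.6%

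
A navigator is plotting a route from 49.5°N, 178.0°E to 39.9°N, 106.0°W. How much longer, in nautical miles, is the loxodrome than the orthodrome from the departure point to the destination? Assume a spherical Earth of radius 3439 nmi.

Great circle: cos σ = sin φ₁ sin φ₂ + cos φ₁ cos φ₂ cos Δλ,  σ = 0.9169 rad → d_gc = 3153.2 nmi
Rhumb line: Δψ = -0.2365, q = Δφ/Δψ = 0.7083, d_rh = R√(Δφ²+q²Δλ²) = 3282.1 nmi
Excess = 3282.1 − 3153.2 = 128.9 ≈ 129 nmi

129 nmi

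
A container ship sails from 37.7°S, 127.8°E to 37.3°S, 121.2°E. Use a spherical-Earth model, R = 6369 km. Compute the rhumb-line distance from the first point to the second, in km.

584 km

Δψ = ln[tan(π/4+φ₂/2)/tan(π/4+φ₁/2)] = +0.0088;  Δφ = +0.0070 rad,  Δλ = -0.1152 rad
q = Δφ/Δψ = 0.7933
d = R·√(Δφ² + q²Δλ²) = 6369·0.09165 = 584 km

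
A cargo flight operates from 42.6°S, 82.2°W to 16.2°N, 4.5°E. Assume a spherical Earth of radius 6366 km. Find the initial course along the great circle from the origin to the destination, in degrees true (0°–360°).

75.8°

θ = atan2( sin Δλ·cos φ₂ ,  cos φ₁ sin φ₂ − sin φ₁ cos φ₂ cos Δλ )
  = atan2(+0.9587, +0.2428) = 75.79°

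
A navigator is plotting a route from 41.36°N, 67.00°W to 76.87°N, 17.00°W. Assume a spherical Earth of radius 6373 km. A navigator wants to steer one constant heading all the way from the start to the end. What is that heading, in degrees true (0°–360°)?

32.5°

Meridional parts: M(φ₁)=+0.7942, M(φ₂)=+2.1621 → ΔM = +1.3679;  Δλ = +0.8727 rad
tan C = Δλ / ΔM = +0.6380 → C = 32.54°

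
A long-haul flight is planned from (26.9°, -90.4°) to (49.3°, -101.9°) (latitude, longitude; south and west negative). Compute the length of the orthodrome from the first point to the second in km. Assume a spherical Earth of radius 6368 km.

2678 km

Haversine: a = sin²(Δφ/2)+cos φ₁ cos φ₂ sin²(Δλ/2) = 0.04356;  σ = 2·atan2(√a,√(1−a))
σ = 24.095° → d = Rσ = 6368·0.42053 = 2678 km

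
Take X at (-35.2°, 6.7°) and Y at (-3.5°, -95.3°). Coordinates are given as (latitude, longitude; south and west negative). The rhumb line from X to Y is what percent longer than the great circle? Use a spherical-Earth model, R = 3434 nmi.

2.2%

Great circle: σ = 1.7056 rad → d_gc = Rσ = 5857.0 nmi
Rhumb: Δφ = +0.5533, Δλ = -1.7802, Δψ = +0.5960, q = Δφ/Δψ = 0.9283 → d_rh = R√(Δφ²+q²Δλ²) = 5984.8 nmi
Excess = (5984.8 − 5857.0) / 5857.0 = 127.8 / 5857.0 = 2.18% ≈ 2.2%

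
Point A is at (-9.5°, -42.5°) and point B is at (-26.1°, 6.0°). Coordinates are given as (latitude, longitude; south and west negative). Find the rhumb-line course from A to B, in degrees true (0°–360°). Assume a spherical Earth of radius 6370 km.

109.8°

Meridional parts: M(φ₁)=-0.1666, M(φ₂)=-0.4722 → ΔM = -0.3056;  Δλ = +0.8465 rad
tan C = Δλ / ΔM = -2.7701 → C = 109.85°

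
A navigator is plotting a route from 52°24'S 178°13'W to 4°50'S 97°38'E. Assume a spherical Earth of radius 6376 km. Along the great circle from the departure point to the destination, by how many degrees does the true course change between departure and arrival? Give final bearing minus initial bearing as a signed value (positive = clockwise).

At departure: θ₁ = atan2(sin Δλ cos φ₂, cos φ₁ sin φ₂ − sin φ₁ cos φ₂ cos Δλ) = 271.68°
At arrival: θ₂ = atan2(sin Δλ cos φ₁, −cos φ₂ sin φ₁ + sin φ₂ cos φ₁ cos Δλ) = 322.26°
Δθ = θ₂ − θ₁ = +50.6°

+50.6°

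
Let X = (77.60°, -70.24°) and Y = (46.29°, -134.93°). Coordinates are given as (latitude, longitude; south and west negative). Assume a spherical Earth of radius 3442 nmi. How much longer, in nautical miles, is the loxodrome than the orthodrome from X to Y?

Great circle: cos σ = sin φ₁ sin φ₂ + cos φ₁ cos φ₂ cos Δλ,  σ = 0.6929 rad → d_gc = 2384.8 nmi
Rhumb line: Δψ = -1.3062, q = Δφ/Δψ = 0.4184, d_rh = R√(Δφ²+q²Δλ²) = 2486.2 nmi
Excess = 2486.2 − 2384.8 = 101.4 ≈ 101 nmi

101 nmi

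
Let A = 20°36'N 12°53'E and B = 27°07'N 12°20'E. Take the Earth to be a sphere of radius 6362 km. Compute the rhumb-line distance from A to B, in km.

726 km

Rhumb course C = atan2(Δλ, Δψ) with Δψ = ln[tan(π/4+φ₂/2)/tan(π/4+φ₁/2)] = +0.1245, Δλ = -0.0096 → C = 355.59°
d = R·|Δφ| / |cos C| = 6362·0.11374 / 0.99704 = 726 km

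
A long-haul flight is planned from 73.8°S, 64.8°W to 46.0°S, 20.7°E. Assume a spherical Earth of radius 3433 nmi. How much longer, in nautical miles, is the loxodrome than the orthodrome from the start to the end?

205 nmi

Great circle: cos σ = sin φ₁ sin φ₂ + cos φ₁ cos φ₂ cos Δλ,  σ = 0.7870 rad → d_gc = 2701.7 nmi
Rhumb line: Δψ = +1.0434, q = Δφ/Δψ = 0.4650, d_rh = R√(Δφ²+q²Δλ²) = 2906.8 nmi
Excess = 2906.8 − 2701.7 = 205.1 ≈ 205 nmi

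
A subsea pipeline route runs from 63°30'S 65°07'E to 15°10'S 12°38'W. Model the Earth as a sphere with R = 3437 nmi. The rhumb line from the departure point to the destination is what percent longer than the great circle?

Great circle: σ = 1.2392 rad → d_gc = Rσ = 4259.3 nmi
Rhumb: Δφ = +0.8436, Δλ = -1.3570, Δψ = +1.1783, q = Δφ/Δψ = 0.7159 → d_rh = R√(Δφ²+q²Δλ²) = 4422.1 nmi
Excess = (4422.1 − 4259.3) / 4259.3 = 162.8 / 4259.3 = 3.82% ≈ 3.8%

3.8%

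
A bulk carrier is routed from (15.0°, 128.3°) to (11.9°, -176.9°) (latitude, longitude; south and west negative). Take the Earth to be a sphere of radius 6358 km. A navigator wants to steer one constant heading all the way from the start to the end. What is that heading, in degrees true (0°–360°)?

93.3°

Δψ = ln[tan(π/4+φ₂/2)/tan(π/4+φ₁/2)] = -0.0556
Δλ = +0.9564 rad (taken the short way round)
course = atan2(Δλ, Δψ) = 93.33°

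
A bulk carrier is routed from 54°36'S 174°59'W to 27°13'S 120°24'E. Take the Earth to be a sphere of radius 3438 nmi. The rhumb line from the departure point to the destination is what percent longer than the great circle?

2.6%

Great circle: σ = 0.9352 rad → d_gc = Rσ = 3215.3 nmi
Rhumb: Δφ = +0.4779, Δλ = -1.1278, Δψ = +0.6482, q = Δφ/Δψ = 0.7374 → d_rh = R√(Δφ²+q²Δλ²) = 3297.5 nmi
Excess = (3297.5 − 3215.3) / 3215.3 = 82.2 / 3215.3 = 2.56% ≈ 2.6%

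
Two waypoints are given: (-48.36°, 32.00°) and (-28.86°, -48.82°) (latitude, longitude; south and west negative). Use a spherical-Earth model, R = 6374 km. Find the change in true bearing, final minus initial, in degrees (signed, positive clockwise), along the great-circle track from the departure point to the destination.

+56.7°

At departure: θ₁ = atan2(sin Δλ cos φ₂, cos φ₁ sin φ₂ − sin φ₁ cos φ₂ cos Δλ) = 255.95°
At arrival: θ₂ = atan2(sin Δλ cos φ₁, −cos φ₂ sin φ₁ + sin φ₂ cos φ₁ cos Δλ) = 312.61°
Δθ = θ₂ − θ₁ = +56.7°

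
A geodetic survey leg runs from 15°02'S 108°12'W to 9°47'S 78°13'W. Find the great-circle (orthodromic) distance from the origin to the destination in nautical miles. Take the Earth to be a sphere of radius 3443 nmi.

Haversine: a = sin²(Δφ/2)+cos φ₁ cos φ₂ sin²(Δλ/2) = 0.06578;  σ = 2·atan2(√a,√(1−a))
σ = 29.723° → d = Rσ = 3443·0.51876 = 1786 nmi

1786 nmi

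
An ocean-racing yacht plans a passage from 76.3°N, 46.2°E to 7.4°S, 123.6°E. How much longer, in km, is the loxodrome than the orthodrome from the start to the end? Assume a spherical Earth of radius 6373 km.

379 km

Great circle: cos σ = sin φ₁ sin φ₂ + cos φ₁ cos φ₂ cos Δλ,  σ = 1.6448 rad → d_gc = 10482.1 km
Rhumb line: Δψ = -2.2487, q = Δφ/Δψ = 0.6496, d_rh = R√(Δφ²+q²Δλ²) = 10860.7 km
Excess = 10860.7 − 10482.1 = 378.6 ≈ 379 km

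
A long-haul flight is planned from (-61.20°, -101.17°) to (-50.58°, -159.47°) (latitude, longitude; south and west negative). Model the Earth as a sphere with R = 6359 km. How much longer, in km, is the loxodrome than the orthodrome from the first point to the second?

115 km

Great circle: cos σ = sin φ₁ sin φ₂ + cos φ₁ cos φ₂ cos Δλ,  σ = 0.5777 rad → d_gc = 3673.8 km
Rhumb line: Δψ = +0.3331, q = Δφ/Δψ = 0.5565, d_rh = R√(Δφ²+q²Δλ²) = 3788.5 km
Excess = 3788.5 − 3673.8 = 114.7 ≈ 115 km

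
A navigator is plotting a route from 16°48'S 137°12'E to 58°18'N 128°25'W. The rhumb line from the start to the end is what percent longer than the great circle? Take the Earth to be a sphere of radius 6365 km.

Great circle: σ = 1.8591 rad → d_gc = Rσ = 11833.4 km
Rhumb: Δφ = +1.3107, Δλ = +1.6473, Δψ = +1.5566, q = Δφ/Δψ = 0.8421 → d_rh = R√(Δφ²+q²Δλ²) = 12147.2 km
Excess = (12147.2 − 11833.4) / 11833.4 = 313.8 / 11833.4 = 2.652% ≈ 2.7%

2.7%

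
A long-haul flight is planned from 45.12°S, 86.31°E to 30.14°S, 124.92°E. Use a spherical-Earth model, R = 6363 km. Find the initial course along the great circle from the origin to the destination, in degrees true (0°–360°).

N = sin Δλ·cos φ₂ = +0.5396;  D = cos φ₁ sin φ₂ − sin φ₁ cos φ₂ cos Δλ = +0.1245
initial course = atan2(N, D) = 77.01°

77.0°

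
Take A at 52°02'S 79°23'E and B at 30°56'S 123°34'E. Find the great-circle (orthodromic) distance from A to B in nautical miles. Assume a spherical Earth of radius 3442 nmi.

2307 nmi

Haversine: a = sin²(Δφ/2)+cos φ₁ cos φ₂ sin²(Δλ/2) = 0.10816;  σ = 2·atan2(√a,√(1−a))
σ = 38.402° → d = Rσ = 3442·0.67024 = 2307 nmi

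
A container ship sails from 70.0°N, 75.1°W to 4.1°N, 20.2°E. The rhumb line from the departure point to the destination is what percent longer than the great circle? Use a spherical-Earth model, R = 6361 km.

5.9%

Great circle: σ = 1.5351 rad → d_gc = Rσ = 9764.9 km
Rhumb: Δφ = -1.1502, Δλ = +1.6633, Δψ = -1.6638, q = Δφ/Δψ = 0.6913 → d_rh = R√(Δφ²+q²Δλ²) = 10345.2 km
Excess = (10345.2 − 9764.9) / 9764.9 = 580.3 / 9764.9 = 5.94% ≈ 5.9%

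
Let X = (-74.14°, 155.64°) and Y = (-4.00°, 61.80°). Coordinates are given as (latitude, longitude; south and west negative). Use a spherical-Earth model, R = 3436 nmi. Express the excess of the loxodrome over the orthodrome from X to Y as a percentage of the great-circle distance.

6.2%

Great circle: σ = 1.5219 rad → d_gc = Rσ = 5229.4 nmi
Rhumb: Δφ = +1.2242, Δλ = -1.6378, Δψ = +1.9013, q = Δφ/Δψ = 0.6439 → d_rh = R√(Δφ²+q²Δλ²) = 5551.7 nmi
Excess = (5551.7 − 5229.4) / 5229.4 = 322.3 / 5229.4 = 6.16% ≈ 6.2%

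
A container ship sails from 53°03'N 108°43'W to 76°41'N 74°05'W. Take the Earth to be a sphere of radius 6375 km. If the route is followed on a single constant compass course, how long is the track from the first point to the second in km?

3033 km

Δψ = ln[tan(π/4+φ₂/2)/tan(π/4+φ₁/2)] = +1.0516;  Δφ = +0.4125 rad,  Δλ = +0.6045 rad
q = Δφ/Δψ = 0.3923
d = R·√(Δφ² + q²Δλ²) = 6375·0.47577 = 3033 km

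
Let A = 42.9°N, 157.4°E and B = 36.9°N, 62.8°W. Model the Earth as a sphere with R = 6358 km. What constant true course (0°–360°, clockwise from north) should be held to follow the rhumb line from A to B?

Δψ = ln[tan(π/4+φ₂/2)/tan(π/4+φ₁/2)] = -0.1367
Δλ = +2.4400 rad (taken the short way round)
course = atan2(Δλ, Δψ) = 93.21°

93.2°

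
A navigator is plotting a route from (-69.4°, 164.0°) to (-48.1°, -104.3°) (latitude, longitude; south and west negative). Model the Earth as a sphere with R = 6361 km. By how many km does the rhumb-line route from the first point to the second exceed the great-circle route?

452 km

Great circle: cos σ = sin φ₁ sin φ₂ + cos φ₁ cos φ₂ cos Δλ,  σ = 0.8097 rad → d_gc = 5150.2 km
Rhumb line: Δψ = +0.7452, q = Δφ/Δψ = 0.4989, d_rh = R√(Δφ²+q²Δλ²) = 5602.6 km
Excess = 5602.6 − 5150.2 = 452.4 ≈ 452 km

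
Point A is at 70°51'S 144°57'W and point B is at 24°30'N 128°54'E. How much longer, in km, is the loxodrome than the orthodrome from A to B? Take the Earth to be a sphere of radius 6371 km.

Great circle: cos σ = sin φ₁ sin φ₂ + cos φ₁ cos φ₂ cos Δλ,  σ = 1.9516 rad → d_gc = 12433.9 km
Rhumb line: Δψ = +2.2210, q = Δφ/Δψ = 0.7493, d_rh = R√(Δφ²+q²Δλ²) = 12803.7 km
Excess = 12803.7 − 12433.9 = 369.8 ≈ 370 km

370 km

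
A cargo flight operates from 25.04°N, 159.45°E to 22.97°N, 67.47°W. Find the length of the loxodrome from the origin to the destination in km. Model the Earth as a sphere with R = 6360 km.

13496 km

Δψ = ln[tan(π/4+φ₂/2)/tan(π/4+φ₁/2)] = -0.0396;  Δφ = -0.0361 rad,  Δλ = +2.3227 rad
q = Δφ/Δψ = 0.9134
d = R·√(Δφ² + q²Δλ²) = 6360·2.12194 = 13496 km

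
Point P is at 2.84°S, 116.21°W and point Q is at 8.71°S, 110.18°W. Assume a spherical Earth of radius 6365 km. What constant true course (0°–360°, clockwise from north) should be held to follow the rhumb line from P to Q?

Δψ = ln[tan(π/4+φ₂/2)/tan(π/4+φ₁/2)] = -0.1030
Δλ = +0.1052 rad (taken the short way round)
course = atan2(Δλ, Δψ) = 134.39°

134.4°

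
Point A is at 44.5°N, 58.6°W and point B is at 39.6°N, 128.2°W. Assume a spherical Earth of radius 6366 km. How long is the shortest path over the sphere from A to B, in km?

cos σ = sin φ₁ sin φ₂ + cos φ₁ cos φ₂ cos Δλ
      = sin(44.50°)sin(39.60°) + cos(44.50°)cos(39.60°)cos(-69.60°) = 0.6383
σ = 50.332° → d = Rσ = 6366·0.87846 = 5592 km

5592 km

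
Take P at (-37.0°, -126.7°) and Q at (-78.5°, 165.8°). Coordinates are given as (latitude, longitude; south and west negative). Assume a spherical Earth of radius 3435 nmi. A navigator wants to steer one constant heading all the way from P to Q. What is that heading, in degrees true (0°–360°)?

Meridional parts: M(φ₁)=-0.6960, M(φ₂)=-2.2957 → ΔM = -1.5997;  Δλ = -1.1781 rad
tan C = Δλ / ΔM = +0.7365 → C = 216.37°

216.4°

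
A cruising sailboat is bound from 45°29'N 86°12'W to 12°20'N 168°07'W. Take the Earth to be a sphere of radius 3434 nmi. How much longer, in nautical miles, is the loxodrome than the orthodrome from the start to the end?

Great circle: cos σ = sin φ₁ sin φ₂ + cos φ₁ cos φ₂ cos Δλ,  σ = 1.3195 rad → d_gc = 4531.31 nmi
Rhumb line: Δψ = -0.6764, q = Δφ/Δψ = 0.8554, d_rh = R√(Δφ²+q²Δλ²) = 4645.78 nmi
Excess = 4645.78 − 4531.31 = 114.47 ≈ 114 nmi

114 nmi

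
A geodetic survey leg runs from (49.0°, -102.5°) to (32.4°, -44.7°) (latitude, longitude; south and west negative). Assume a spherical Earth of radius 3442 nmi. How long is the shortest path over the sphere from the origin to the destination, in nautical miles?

2740 nmi

Haversine: a = sin²(Δφ/2)+cos φ₁ cos φ₂ sin²(Δλ/2) = 0.15022;  σ = 2·atan2(√a,√(1−a))
σ = 45.608° → d = Rσ = 3442·0.79600 = 2740 nmi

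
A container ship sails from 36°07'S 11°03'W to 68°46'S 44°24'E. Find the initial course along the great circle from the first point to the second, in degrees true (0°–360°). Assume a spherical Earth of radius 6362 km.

154.7°

θ = atan2( sin Δλ·cos φ₂ ,  cos φ₁ sin φ₂ − sin φ₁ cos φ₂ cos Δλ )
  = atan2(+0.2983, -0.6319) = 154.73°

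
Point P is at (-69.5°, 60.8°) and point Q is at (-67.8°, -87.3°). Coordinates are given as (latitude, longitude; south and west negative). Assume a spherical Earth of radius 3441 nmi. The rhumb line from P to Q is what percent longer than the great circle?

31.6%

Great circle: σ = 0.7153 rad → d_gc = Rσ = 2461.3 nmi
Rhumb: Δφ = +0.0297, Δλ = -2.5848, Δψ = +0.0815, q = Δφ/Δψ = 0.3639 → d_rh = R√(Δφ²+q²Δλ²) = 3238.1 nmi
Excess = (3238.1 − 2461.3) / 2461.3 = 776.8 / 2461.3 = 31.56% ≈ 31.6%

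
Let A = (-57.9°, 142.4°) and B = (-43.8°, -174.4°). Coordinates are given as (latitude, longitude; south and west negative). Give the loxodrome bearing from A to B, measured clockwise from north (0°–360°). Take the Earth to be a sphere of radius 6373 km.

Δψ = ln[tan(π/4+φ₂/2)/tan(π/4+φ₁/2)] = +0.3938
Δλ = +0.7540 rad (taken the short way round)
course = atan2(Δλ, Δψ) = 62.42°

62.4°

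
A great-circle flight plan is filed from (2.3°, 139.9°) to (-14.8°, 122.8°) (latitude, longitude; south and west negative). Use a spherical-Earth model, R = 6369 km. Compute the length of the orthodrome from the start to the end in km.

2675 km

Haversine: a = sin²(Δφ/2)+cos φ₁ cos φ₂ sin²(Δλ/2) = 0.04346;  σ = 2·atan2(√a,√(1−a))
σ = 24.064° → d = Rσ = 6369·0.42000 = 2675 km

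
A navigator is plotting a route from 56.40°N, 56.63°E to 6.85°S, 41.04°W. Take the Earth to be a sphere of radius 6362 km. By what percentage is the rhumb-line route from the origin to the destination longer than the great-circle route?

Great circle: σ = 1.7443 rad → d_gc = Rσ = 11097.5 km
Rhumb: Δφ = -1.1039, Δλ = -1.7047, Δψ = -1.3174, q = Δφ/Δψ = 0.8379 → d_rh = R√(Δφ²+q²Δλ²) = 11485.0 km
Excess = (11485.0 − 11097.5) / 11097.5 = 387.5 / 11097.5 = 3.49% ≈ 3.5%

3.5%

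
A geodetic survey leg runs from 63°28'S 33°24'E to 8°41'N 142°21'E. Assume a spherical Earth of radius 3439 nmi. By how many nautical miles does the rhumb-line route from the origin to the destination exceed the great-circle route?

Great circle: cos σ = sin φ₁ sin φ₂ + cos φ₁ cos φ₂ cos Δλ,  σ = 1.8530 rad → d_gc = 6372.5 nmi
Rhumb line: Δψ = +1.5970, q = Δφ/Δψ = 0.7885, d_rh = R√(Δφ²+q²Δλ²) = 6733.6 nmi
Excess = 6733.6 − 6372.5 = 361.1 ≈ 361 nmi

361 nmi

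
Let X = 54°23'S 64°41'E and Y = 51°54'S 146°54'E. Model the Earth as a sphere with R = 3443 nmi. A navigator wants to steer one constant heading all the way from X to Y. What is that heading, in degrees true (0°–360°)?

87.1°

Δψ = ln[tan(π/4+φ₂/2)/tan(π/4+φ₁/2)] = +0.0723
Δλ = +1.4350 rad (taken the short way round)
course = atan2(Δλ, Δψ) = 87.12°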